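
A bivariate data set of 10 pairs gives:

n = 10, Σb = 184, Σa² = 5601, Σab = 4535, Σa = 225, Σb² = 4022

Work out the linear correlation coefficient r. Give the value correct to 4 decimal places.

r = (nΣab − ΣaΣb) / √[(nΣa² − (Σa)²)(nΣb² − (Σb)²)]
Numerator: 10×4535 − 225×184 = 3950
Denominator: √[(56010 − 50625)(40220 − 33856)] = √[5385 × 6364] = 5854.0704
r = 3950 / 5854.0704 ≈ 0.6747

0.6747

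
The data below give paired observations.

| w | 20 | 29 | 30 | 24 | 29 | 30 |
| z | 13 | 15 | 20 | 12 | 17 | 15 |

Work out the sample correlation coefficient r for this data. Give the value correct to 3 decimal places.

0.713

n = 6, Σw = 162, Σz = 92, Σw² = 4458, Σz² = 1452, Σwz = 2526
nΣwz − ΣwΣz = 15156 − 14904 = 252
nΣw² − (Σw)² = 26748 − 26244 = 504; nΣz² − (Σz)² = 8712 − 8464 = 248
r = 252 / √(504 × 248) = 252 / 353.5421 ≈ 0.713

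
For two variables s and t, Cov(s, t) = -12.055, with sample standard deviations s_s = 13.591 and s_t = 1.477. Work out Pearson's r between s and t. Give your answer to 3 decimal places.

r = Cov(s,t) / (s_s · s_t) = -12.055 / (13.591 × 1.477)
  = -12.055 / 20.0739 ≈ -0.601

-0.601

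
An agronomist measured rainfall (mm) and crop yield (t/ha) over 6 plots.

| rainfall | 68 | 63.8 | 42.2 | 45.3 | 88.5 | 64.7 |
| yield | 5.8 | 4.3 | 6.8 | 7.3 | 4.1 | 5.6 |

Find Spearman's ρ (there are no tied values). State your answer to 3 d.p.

Rank rainfall: 5, 3, 1, 2, 6, 4
Rank yield: 4, 2, 5, 6, 1, 3
d = rank(rainfall) − rank(yield): 1, 1, -4, -4, 5, 1; Σd² = 60
ρ = 1 − 6Σd² / [n(n²−1)] = 1 − 6×60 / (6×35) = 1 − 360/210 ≈ -0.714

-0.714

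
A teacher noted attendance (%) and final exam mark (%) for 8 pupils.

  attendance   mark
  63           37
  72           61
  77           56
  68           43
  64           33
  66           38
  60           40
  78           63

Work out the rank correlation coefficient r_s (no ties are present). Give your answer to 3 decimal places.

Rank attendance: 2, 6, 7, 5, 3, 4, 1, 8
Rank mark: 2, 7, 6, 5, 1, 3, 4, 8
d = rank(attendance) − rank(mark): 0, -1, 1, 0, 2, 1, -3, 0; Σd² = 16
ρ = 1 − 6Σd² / [n(n²−1)] = 1 − 6×16 / (8×63) = 1 − 96/504 ≈ 0.810

0.810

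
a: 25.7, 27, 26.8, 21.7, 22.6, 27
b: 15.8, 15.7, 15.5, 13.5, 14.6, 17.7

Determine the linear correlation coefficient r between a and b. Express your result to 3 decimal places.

0.830

n = 6, Σa = 150.8, Σb = 92.8, Σa² = 3818.38, Σb² = 1445.08, Σab = 2346.17
nΣab − ΣaΣb = 14077.02 − 13994.24 = 82.78
nΣa² − (Σa)² = 22910.28 − 22740.64 = 169.64; nΣb² − (Σb)² = 8670.48 − 8611.84 = 58.64
r = 82.78 / √(169.64 × 58.64) = 82.78 / 99.7381 ≈ 0.830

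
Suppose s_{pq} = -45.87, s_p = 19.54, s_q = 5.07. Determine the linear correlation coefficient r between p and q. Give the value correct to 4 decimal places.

r = Cov(p,q) / (s_p · s_q) = -45.87 / (19.54 × 5.07)
  = -45.87 / 99.0678 ≈ -0.4630

-0.4630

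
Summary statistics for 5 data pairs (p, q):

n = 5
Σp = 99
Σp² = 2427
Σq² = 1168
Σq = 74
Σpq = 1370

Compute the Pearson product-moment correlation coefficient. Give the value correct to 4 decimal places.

-0.5164

r = (nΣpq − ΣpΣq) / √[(nΣp² − (Σp)²)(nΣq² − (Σq)²)]
Numerator: 5×1370 − 99×74 = -476
Denominator: √[(12135 − 9801)(5840 − 5476)] = √[2334 × 364] = 921.7245
r = -476 / 921.7245 ≈ -0.5164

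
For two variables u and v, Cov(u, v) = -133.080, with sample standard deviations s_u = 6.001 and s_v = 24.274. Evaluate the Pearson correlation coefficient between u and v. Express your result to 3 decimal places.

-0.914

r = Cov(u,v) / (s_u · s_v) = -133.080 / (6.001 × 24.274)
  = -133.080 / 145.6683 ≈ -0.914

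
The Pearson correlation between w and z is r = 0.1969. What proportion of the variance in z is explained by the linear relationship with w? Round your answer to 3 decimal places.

r² = (0.1969)² = 0.039

0.039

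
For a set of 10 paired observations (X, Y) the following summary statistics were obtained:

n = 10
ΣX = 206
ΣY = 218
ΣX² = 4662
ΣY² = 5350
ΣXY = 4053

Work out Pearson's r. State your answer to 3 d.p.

-0.876

r = (nΣXY − ΣXΣY) / √[(nΣX² − (ΣX)²)(nΣY² − (ΣY)²)]
Numerator: 10×4053 − 206×218 = -4378
Denominator: √[(46620 − 42436)(53500 − 47524)] = √[4184 × 5976] = 5000.3584
r = -4378 / 5000.3584 ≈ -0.876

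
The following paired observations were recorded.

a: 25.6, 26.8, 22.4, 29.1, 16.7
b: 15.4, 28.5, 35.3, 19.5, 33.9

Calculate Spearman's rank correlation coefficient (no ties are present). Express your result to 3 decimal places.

-0.600

Rank a: 3, 4, 2, 5, 1
Rank b: 1, 3, 5, 2, 4
d = rank(a) − rank(b): 2, 1, -3, 3, -3; Σd² = 32
ρ = 1 − 6Σd² / [n(n²−1)] = 1 − 6×32 / (5×24) = 1 − 192/120 ≈ -0.600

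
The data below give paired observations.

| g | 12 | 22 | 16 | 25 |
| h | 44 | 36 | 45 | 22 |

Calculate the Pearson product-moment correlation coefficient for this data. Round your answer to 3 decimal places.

-0.891

n = 4, Σg = 75, Σh = 147, Σg² = 1509, Σh² = 5741, Σgh = 2590
nΣgh − ΣgΣh = 10360 − 11025 = -665
nΣg² − (Σg)² = 6036 − 5625 = 411; nΣh² − (Σh)² = 22964 − 21609 = 1355
r = -665 / √(411 × 1355) = -665 / 746.2607 ≈ -0.891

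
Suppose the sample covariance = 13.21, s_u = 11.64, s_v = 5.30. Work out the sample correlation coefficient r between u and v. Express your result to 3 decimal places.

r = Cov(u,v) / (s_u · s_v) = 13.21 / (11.64 × 5.30)
  = 13.21 / 61.6920 ≈ 0.214

0.214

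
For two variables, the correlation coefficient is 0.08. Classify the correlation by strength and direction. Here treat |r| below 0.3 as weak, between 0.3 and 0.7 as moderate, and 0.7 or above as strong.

r = 0.08 > 0 so the relationship is positive.
|r| = 0.08, which falls in the weak range.

weak positive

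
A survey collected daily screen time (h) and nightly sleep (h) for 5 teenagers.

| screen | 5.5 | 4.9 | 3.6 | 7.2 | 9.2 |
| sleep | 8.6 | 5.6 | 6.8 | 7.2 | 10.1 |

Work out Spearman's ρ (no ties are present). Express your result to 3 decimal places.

0.800

Rank screen: 3, 2, 1, 4, 5
Rank sleep: 4, 1, 2, 3, 5
d = rank(screen) − rank(sleep): -1, 1, -1, 1, 0; Σd² = 4
ρ = 1 − 6Σd² / [n(n²−1)] = 1 − 6×4 / (5×24) = 1 − 24/120 ≈ 0.800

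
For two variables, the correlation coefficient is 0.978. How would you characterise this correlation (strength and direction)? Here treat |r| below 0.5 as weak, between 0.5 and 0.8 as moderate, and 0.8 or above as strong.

r = 0.978 > 0 so the relationship is positive.
|r| = 0.978, which falls in the strong range.

strong positive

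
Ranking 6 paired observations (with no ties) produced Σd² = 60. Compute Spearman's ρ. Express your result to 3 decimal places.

-0.714

ρ = 1 − 6Σd² / [n(n²−1)] = 1 − 6×60 / (6×35)
  = 1 − 360/210 = 1 − 1.7143 ≈ -0.714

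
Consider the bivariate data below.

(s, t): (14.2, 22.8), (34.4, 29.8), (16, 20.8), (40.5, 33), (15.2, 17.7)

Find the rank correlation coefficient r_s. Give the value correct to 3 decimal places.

Rank s: 1, 4, 3, 5, 2
Rank t: 3, 4, 2, 5, 1
d = rank(s) − rank(t): -2, 0, 1, 0, 1; Σd² = 6
ρ = 1 − 6Σd² / [n(n²−1)] = 1 − 6×6 / (5×24) = 1 − 36/120 ≈ 0.700

0.700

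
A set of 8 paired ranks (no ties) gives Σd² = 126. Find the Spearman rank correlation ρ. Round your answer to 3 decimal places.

ρ = 1 − 6Σd² / [n(n²−1)] = 1 − 6×126 / (8×63)
  = 1 − 756/504 = 1 − 1.5000 ≈ -0.500

-0.500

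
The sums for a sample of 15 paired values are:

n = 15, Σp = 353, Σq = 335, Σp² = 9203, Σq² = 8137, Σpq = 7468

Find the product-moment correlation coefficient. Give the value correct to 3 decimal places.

r = (nΣpq − ΣpΣq) / √[(nΣp² − (Σp)²)(nΣq² − (Σq)²)]
Numerator: 15×7468 − 353×335 = -6235
Denominator: √[(138045 − 124609)(122055 − 112225)] = √[13436 × 9830] = 11492.4271
r = -6235 / 11492.4271 ≈ -0.543

-0.543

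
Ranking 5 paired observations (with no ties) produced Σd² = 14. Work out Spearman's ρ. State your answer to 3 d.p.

0.300

ρ = 1 − 6Σd² / [n(n²−1)] = 1 − 6×14 / (5×24)
  = 1 − 84/120 = 1 − 0.7000 ≈ 0.300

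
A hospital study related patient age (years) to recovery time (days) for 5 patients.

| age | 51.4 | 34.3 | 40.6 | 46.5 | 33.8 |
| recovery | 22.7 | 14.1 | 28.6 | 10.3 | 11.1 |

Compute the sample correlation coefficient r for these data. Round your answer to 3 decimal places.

n = 5, Σx = 206.6, Σy = 86.8, Σx² = 8771.5, Σy² = 1761.36, Σxy = 3665.7
nΣxy − ΣxΣy = 18328.5 − 17932.88 = 395.62
nΣx² − (Σx)² = 43857.5 − 42683.56 = 1173.94; nΣy² − (Σy)² = 8806.8 − 7534.24 = 1272.56
r = 395.62 / √(1173.94 × 1272.56) = 395.62 / 1222.2557 ≈ 0.324

0.324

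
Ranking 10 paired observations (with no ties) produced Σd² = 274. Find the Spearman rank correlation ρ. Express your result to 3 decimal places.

-0.661

ρ = 1 − 6Σd² / [n(n²−1)] = 1 − 6×274 / (10×99)
  = 1 − 1644/990 = 1 − 1.6606 ≈ -0.661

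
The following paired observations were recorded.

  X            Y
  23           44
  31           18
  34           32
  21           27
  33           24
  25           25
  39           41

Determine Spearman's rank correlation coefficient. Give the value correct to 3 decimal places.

Rank X: 2, 4, 6, 1, 5, 3, 7
Rank Y: 7, 1, 5, 4, 2, 3, 6
d = rank(X) − rank(Y): -5, 3, 1, -3, 3, 0, 1; Σd² = 54
ρ = 1 − 6Σd² / [n(n²−1)] = 1 − 6×54 / (7×48) = 1 − 324/336 ≈ 0.036

0.036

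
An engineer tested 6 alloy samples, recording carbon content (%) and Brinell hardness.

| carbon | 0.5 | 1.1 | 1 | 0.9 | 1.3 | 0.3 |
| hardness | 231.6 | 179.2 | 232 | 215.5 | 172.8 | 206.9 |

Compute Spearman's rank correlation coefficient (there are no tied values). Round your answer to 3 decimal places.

-0.486

Rank carbon: 2, 5, 4, 3, 6, 1
Rank hardness: 5, 2, 6, 4, 1, 3
d = rank(carbon) − rank(hardness): -3, 3, -2, -1, 5, -2; Σd² = 52
ρ = 1 − 6Σd² / [n(n²−1)] = 1 − 6×52 / (6×35) = 1 − 312/210 ≈ -0.486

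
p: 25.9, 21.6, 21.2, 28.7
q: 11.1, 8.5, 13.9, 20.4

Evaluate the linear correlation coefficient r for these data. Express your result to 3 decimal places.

0.703

n = 4, Σp = 97.4, Σq = 53.9, Σp² = 2410.5, Σq² = 804.83, Σpq = 1351.25
nΣpq − ΣpΣq = 5405 − 5249.86 = 155.14
nΣp² − (Σp)² = 9642 − 9486.76 = 155.24; nΣq² − (Σq)² = 3219.32 − 2905.21 = 314.11
r = 155.14 / √(155.24 × 314.11) = 155.14 / 220.8222 ≈ 0.703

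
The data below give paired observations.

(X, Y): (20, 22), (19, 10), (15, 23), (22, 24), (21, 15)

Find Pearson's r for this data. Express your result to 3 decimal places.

n = 5, ΣX = 97, ΣY = 94, ΣX² = 1911, ΣY² = 1914, ΣXY = 1818
nΣXY − ΣXΣY = 9090 − 9118 = -28
nΣX² − (ΣX)² = 9555 − 9409 = 146; nΣY² − (ΣY)² = 9570 − 8836 = 734
r = -28 / √(146 × 734) = -28 / 327.3591 ≈ -0.086

-0.086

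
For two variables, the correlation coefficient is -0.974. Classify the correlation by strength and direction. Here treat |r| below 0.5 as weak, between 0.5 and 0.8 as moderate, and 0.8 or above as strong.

strong negative

r = -0.974 < 0 so the relationship is negative.
|r| = 0.974, which falls in the strong range.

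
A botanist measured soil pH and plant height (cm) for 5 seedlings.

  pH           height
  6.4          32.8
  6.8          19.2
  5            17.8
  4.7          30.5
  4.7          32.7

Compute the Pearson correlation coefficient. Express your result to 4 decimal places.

n = 5, Σx = 27.6, Σy = 133, Σx² = 156.38, Σy² = 3760.86, Σxy = 726.52
nΣxy − ΣxΣy = 3632.6 − 3670.8 = -38.2
nΣx² − (Σx)² = 781.9 − 761.76 = 20.14; nΣy² − (Σy)² = 18804.3 − 17689 = 1115.3
r = -38.2 / √(20.14 × 1115.3) = -38.2 / 149.8738 ≈ -0.2549

-0.2549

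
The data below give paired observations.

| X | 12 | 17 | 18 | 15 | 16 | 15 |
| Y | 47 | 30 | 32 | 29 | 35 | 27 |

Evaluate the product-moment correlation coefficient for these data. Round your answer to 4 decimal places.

n = 6, ΣX = 93, ΣY = 200, ΣX² = 1463, ΣY² = 6928, ΣXY = 3050
nΣXY − ΣXΣY = 18300 − 18600 = -300
nΣX² − (ΣX)² = 8778 − 8649 = 129; nΣY² − (ΣY)² = 41568 − 40000 = 1568
r = -300 / √(129 × 1568) = -300 / 449.7466 ≈ -0.6670

-0.6670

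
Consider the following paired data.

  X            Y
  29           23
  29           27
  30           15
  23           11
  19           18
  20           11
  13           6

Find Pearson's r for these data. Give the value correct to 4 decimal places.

n = 7, ΣX = 163, ΣY = 111, ΣX² = 4041, ΣY² = 2085, ΣXY = 2793
nΣXY − ΣXΣY = 19551 − 18093 = 1458
nΣX² − (ΣX)² = 28287 − 26569 = 1718; nΣY² − (ΣY)² = 14595 − 12321 = 2274
r = 1458 / √(1718 × 2274) = 1458 / 1976.5455 ≈ 0.7377

0.7377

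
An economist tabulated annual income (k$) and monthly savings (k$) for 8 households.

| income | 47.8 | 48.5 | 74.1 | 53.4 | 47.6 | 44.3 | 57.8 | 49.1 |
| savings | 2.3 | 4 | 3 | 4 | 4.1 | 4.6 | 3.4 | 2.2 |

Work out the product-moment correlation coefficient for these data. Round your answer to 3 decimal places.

-0.249

n = 8, Σx = 422.6, Σy = 27.6, Σx² = 22959.36, Σy² = 100.66, Σxy = 1443.32
nΣxy − ΣxΣy = 11546.56 − 11663.76 = -117.2
nΣx² − (Σx)² = 183674.88 − 178590.76 = 5084.12; nΣy² − (Σy)² = 805.28 − 761.76 = 43.52
r = -117.2 / √(5084.12 × 43.52) = -117.2 / 470.3838 ≈ -0.249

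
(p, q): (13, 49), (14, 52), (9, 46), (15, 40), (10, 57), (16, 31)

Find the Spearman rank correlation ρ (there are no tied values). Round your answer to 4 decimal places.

-0.6000

Rank p: 3, 4, 1, 5, 2, 6
Rank q: 4, 5, 3, 2, 6, 1
d = rank(p) − rank(q): -1, -1, -2, 3, -4, 5; Σd² = 56
ρ = 1 − 6Σd² / [n(n²−1)] = 1 − 6×56 / (6×35) = 1 − 336/210 ≈ -0.6000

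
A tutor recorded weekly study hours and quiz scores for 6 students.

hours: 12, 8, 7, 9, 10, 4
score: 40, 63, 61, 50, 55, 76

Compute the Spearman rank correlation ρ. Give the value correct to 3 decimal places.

-0.886

Rank hours: 6, 3, 2, 4, 5, 1
Rank score: 1, 5, 4, 2, 3, 6
d = rank(hours) − rank(score): 5, -2, -2, 2, 2, -5; Σd² = 66
ρ = 1 − 6Σd² / [n(n²−1)] = 1 − 6×66 / (6×35) = 1 − 396/210 ≈ -0.886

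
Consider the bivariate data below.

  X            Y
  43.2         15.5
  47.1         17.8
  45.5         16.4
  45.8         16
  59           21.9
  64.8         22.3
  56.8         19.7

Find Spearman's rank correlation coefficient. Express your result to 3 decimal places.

0.964

Rank X: 1, 4, 2, 3, 6, 7, 5
Rank Y: 1, 4, 3, 2, 6, 7, 5
d = rank(X) − rank(Y): 0, 0, -1, 1, 0, 0, 0; Σd² = 2
ρ = 1 − 6Σd² / [n(n²−1)] = 1 − 6×2 / (7×48) = 1 − 12/336 ≈ 0.964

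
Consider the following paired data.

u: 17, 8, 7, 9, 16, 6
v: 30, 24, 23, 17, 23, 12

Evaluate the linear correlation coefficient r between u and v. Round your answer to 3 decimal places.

n = 6, Σu = 63, Σv = 129, Σu² = 775, Σv² = 2967, Σuv = 1456
nΣuv − ΣuΣv = 8736 − 8127 = 609
nΣu² − (Σu)² = 4650 − 3969 = 681; nΣv² − (Σv)² = 17802 − 16641 = 1161
r = 609 / √(681 × 1161) = 609 / 889.1800 ≈ 0.685

0.685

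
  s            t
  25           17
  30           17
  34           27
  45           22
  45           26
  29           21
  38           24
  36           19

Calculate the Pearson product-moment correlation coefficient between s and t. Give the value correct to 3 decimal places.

0.610

n = 8, Σs = 282, Σt = 173, Σs² = 10312, Σt² = 3845, Σst = 6218
nΣst − ΣsΣt = 49744 − 48786 = 958
nΣs² − (Σs)² = 82496 − 79524 = 2972; nΣt² − (Σt)² = 30760 − 29929 = 831
r = 958 / √(2972 × 831) = 958 / 1571.5381 ≈ 0.610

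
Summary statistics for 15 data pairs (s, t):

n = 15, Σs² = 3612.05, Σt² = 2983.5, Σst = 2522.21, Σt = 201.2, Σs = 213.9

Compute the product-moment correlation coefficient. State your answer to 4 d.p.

-0.8673

r = (nΣst − ΣsΣt) / √[(nΣs² − (Σs)²)(nΣt² − (Σt)²)]
Numerator: 15×2522.21 − 213.9×201.2 = -5203.53
Denominator: √[(54180.75 − 45753.21)(44752.5 − 40481.44)] = √[8427.54 × 4271.06] = 5999.5441
r = -5203.53 / 5999.5441 ≈ -0.8673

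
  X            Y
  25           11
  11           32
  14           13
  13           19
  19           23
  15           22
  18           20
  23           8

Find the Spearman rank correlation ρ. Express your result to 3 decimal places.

-0.548

Rank X: 8, 1, 3, 2, 6, 4, 5, 7
Rank Y: 2, 8, 3, 4, 7, 6, 5, 1
d = rank(X) − rank(Y): 6, -7, 0, -2, -1, -2, 0, 6; Σd² = 130
ρ = 1 − 6Σd² / [n(n²−1)] = 1 − 6×130 / (8×63) = 1 − 780/504 ≈ -0.548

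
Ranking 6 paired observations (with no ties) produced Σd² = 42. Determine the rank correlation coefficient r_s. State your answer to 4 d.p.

ρ = 1 − 6Σd² / [n(n²−1)] = 1 − 6×42 / (6×35)
  = 1 − 252/210 = 1 − 1.20000 ≈ -0.2000

-0.2000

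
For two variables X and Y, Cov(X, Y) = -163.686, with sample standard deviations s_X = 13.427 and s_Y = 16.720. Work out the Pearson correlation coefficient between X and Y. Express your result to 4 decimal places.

-0.7291

r = Cov(X,Y) / (s_X · s_Y) = -163.686 / (13.427 × 16.720)
  = -163.686 / 224.4994 ≈ -0.7291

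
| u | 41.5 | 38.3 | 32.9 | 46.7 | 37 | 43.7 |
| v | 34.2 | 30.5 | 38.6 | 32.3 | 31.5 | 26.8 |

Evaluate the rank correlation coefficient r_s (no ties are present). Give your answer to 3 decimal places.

-0.371

Rank u: 4, 3, 1, 6, 2, 5
Rank v: 5, 2, 6, 4, 3, 1
d = rank(u) − rank(v): -1, 1, -5, 2, -1, 4; Σd² = 48
ρ = 1 − 6Σd² / [n(n²−1)] = 1 − 6×48 / (6×35) = 1 − 288/210 ≈ -0.371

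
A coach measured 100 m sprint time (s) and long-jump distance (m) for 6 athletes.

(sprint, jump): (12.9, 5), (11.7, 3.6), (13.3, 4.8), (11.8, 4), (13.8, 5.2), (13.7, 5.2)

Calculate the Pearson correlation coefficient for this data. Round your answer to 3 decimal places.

0.954

n = 6, Σx = 77.2, Σy = 27.8, Σx² = 997.56, Σy² = 131.08, Σxy = 360.66
nΣxy − ΣxΣy = 2163.96 − 2146.16 = 17.8
nΣx² − (Σx)² = 5985.36 − 5959.84 = 25.52; nΣy² − (Σy)² = 786.48 − 772.84 = 13.64
r = 17.8 / √(25.52 × 13.64) = 17.8 / 18.6572 ≈ 0.954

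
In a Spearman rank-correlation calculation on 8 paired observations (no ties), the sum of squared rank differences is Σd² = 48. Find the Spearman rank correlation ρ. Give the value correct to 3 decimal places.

0.429

ρ = 1 − 6Σd² / [n(n²−1)] = 1 − 6×48 / (8×63)
  = 1 − 288/504 = 1 − 0.5714 ≈ 0.429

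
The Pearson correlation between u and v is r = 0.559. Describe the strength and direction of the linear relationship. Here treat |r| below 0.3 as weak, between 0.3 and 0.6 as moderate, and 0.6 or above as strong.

r = 0.559 > 0 so the relationship is positive.
|r| = 0.559, which falls in the moderate range.

moderate positive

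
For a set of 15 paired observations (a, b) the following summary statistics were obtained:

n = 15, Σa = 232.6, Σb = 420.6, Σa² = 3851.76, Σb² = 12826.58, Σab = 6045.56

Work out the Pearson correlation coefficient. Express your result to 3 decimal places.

r = (nΣab − ΣaΣb) / √[(nΣa² − (Σa)²)(nΣb² − (Σb)²)]
Numerator: 15×6045.56 − 232.6×420.6 = -7148.16
Denominator: √[(57776.4 − 54102.76)(192398.7 − 176904.36)] = √[3673.64 × 15494.34] = 7544.5760
r = -7148.16 / 7544.5760 ≈ -0.947

-0.947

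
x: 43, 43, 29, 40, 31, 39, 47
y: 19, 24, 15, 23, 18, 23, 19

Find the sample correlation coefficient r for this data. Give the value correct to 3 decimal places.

0.562

n = 7, Σx = 272, Σy = 141, Σx² = 10830, Σy² = 2905, Σxy = 5552
nΣxy − ΣxΣy = 38864 − 38352 = 512
nΣx² − (Σx)² = 75810 − 73984 = 1826; nΣy² − (Σy)² = 20335 − 19881 = 454
r = 512 / √(1826 × 454) = 512 / 910.4966 ≈ 0.562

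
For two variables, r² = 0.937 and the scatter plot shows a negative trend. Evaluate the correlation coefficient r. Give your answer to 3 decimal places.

|r| = √0.937 = 0.968
The association is negative, so r = −0.968.

-0.968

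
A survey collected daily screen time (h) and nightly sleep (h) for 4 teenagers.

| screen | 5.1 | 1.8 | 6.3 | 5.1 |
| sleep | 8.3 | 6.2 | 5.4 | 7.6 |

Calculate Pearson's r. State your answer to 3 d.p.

0.060

n = 4, Σx = 18.3, Σy = 27.5, Σx² = 94.95, Σy² = 194.25, Σxy = 126.27
nΣxy − ΣxΣy = 505.08 − 503.25 = 1.83
nΣx² − (Σx)² = 379.8 − 334.89 = 44.91; nΣy² − (Σy)² = 777 − 756.25 = 20.75
r = 1.83 / √(44.91 × 20.75) = 1.83 / 30.5268 ≈ 0.060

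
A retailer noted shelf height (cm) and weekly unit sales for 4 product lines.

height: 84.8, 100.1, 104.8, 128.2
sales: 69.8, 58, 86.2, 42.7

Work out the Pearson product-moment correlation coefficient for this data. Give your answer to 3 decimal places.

n = 4, Σx = 417.9, Σy = 256.7, Σx² = 44629.33, Σy² = 17489.77, Σxy = 26232.74
nΣxy − ΣxΣy = 104930.96 − 107274.93 = -2343.97
nΣx² − (Σx)² = 178517.32 − 174640.41 = 3876.91; nΣy² − (Σy)² = 69959.08 − 65894.89 = 4064.19
r = -2343.97 / √(3876.91 × 4064.19) = -2343.97 / 3969.4457 ≈ -0.591

-0.591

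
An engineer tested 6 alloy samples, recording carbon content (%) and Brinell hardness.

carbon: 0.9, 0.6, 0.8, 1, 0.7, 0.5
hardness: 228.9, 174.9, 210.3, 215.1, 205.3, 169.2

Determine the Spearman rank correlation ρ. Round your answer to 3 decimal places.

0.943

Rank carbon: 5, 2, 4, 6, 3, 1
Rank hardness: 6, 2, 4, 5, 3, 1
d = rank(carbon) − rank(hardness): -1, 0, 0, 1, 0, 0; Σd² = 2
ρ = 1 − 6Σd² / [n(n²−1)] = 1 − 6×2 / (6×35) = 1 − 12/210 ≈ 0.943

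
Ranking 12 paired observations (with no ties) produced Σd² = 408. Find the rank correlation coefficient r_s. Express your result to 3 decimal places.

ρ = 1 − 6Σd² / [n(n²−1)] = 1 − 6×408 / (12×143)
  = 1 − 2448/1716 = 1 − 1.4266 ≈ -0.427

-0.427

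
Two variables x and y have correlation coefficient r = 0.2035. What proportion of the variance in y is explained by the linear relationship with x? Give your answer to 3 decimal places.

r² = (0.2035)² = 0.041

0.041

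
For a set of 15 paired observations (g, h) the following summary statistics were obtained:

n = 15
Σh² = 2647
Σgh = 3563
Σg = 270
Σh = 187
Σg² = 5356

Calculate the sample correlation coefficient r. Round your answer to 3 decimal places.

r = (nΣgh − ΣgΣh) / √[(nΣg² − (Σg)²)(nΣh² − (Σh)²)]
Numerator: 15×3563 − 270×187 = 2955
Denominator: √[(80340 − 72900)(39705 − 34969)] = √[7440 × 4736] = 5935.9784
r = 2955 / 5935.9784 ≈ 0.498

0.498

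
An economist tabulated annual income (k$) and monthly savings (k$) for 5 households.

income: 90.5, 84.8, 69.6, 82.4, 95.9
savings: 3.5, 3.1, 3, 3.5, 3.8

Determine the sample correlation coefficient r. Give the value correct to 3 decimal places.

n = 5, Σx = 423.2, Σy = 16.9, Σx² = 36212.02, Σy² = 57.55, Σxy = 1441.25
nΣxy − ΣxΣy = 7206.25 − 7152.08 = 54.17
nΣx² − (Σx)² = 181060.1 − 179098.24 = 1961.86; nΣy² − (Σy)² = 287.75 − 285.61 = 2.14
r = 54.17 / √(1961.86 × 2.14) = 54.17 / 64.7949 ≈ 0.836

0.836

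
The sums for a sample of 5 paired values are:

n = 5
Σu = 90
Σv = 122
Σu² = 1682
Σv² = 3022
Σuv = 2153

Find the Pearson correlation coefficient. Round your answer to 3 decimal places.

-0.812

r = (nΣuv − ΣuΣv) / √[(nΣu² − (Σu)²)(nΣv² − (Σv)²)]
Numerator: 5×2153 − 90×122 = -215
Denominator: √[(8410 − 8100)(15110 − 14884)] = √[310 × 226] = 264.6885
r = -215 / 264.6885 ≈ -0.812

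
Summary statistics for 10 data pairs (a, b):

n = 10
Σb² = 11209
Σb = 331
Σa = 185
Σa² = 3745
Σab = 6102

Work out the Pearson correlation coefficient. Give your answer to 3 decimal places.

r = (nΣab − ΣaΣb) / √[(nΣa² − (Σa)²)(nΣb² − (Σb)²)]
Numerator: 10×6102 − 185×331 = -215
Denominator: √[(37450 − 34225)(112090 − 109561)] = √[3225 × 2529] = 2855.8755
r = -215 / 2855.8755 ≈ -0.075

-0.075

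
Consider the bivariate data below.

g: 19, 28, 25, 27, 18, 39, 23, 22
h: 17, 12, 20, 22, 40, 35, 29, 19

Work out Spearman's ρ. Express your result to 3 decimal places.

Rank g: 2, 7, 5, 6, 1, 8, 4, 3
Rank h: 2, 1, 4, 5, 8, 7, 6, 3
d = rank(g) − rank(h): 0, 6, 1, 1, -7, 1, -2, 0; Σd² = 92
ρ = 1 − 6Σd² / [n(n²−1)] = 1 − 6×92 / (8×63) = 1 − 552/504 ≈ -0.095

-0.095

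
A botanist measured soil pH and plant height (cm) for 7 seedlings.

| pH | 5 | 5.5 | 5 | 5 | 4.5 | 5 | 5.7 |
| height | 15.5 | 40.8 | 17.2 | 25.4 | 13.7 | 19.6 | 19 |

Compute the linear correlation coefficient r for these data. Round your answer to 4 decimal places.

0.5400

n = 7, Σx = 35.7, Σy = 151.2, Σx² = 182.99, Σy² = 3778.74, Σxy = 782.85
nΣxy − ΣxΣy = 5479.95 − 5397.84 = 82.11
nΣx² − (Σx)² = 1280.93 − 1274.49 = 6.44; nΣy² − (Σy)² = 26451.18 − 22861.44 = 3589.74
r = 82.11 / √(6.44 × 3589.74) = 82.11 / 152.0458 ≈ 0.5400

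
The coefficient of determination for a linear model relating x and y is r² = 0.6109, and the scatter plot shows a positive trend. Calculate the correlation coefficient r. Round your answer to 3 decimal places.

0.782

|r| = √0.6109 = 0.782
The association is positive, so r = 0.782.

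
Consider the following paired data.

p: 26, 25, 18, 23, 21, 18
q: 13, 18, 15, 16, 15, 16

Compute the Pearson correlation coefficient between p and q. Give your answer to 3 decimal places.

n = 6, Σp = 131, Σq = 93, Σp² = 2919, Σq² = 1455, Σpq = 2029
nΣpq − ΣpΣq = 12174 − 12183 = -9
nΣp² − (Σp)² = 17514 − 17161 = 353; nΣq² − (Σq)² = 8730 − 8649 = 81
r = -9 / √(353 × 81) = -9 / 169.0946 ≈ -0.053

-0.053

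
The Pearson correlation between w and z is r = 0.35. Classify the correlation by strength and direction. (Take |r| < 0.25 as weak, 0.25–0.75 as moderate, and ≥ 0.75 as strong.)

r = 0.35 > 0 so the relationship is positive.
|r| = 0.35, which falls in the moderate range.

moderate positive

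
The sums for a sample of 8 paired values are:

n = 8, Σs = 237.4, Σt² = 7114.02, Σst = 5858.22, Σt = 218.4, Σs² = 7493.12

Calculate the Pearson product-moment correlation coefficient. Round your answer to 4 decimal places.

-0.8668

r = (nΣst − ΣsΣt) / √[(nΣs² − (Σs)²)(nΣt² − (Σt)²)]
Numerator: 8×5858.22 − 237.4×218.4 = -4982.4
Denominator: √[(59944.96 − 56358.76)(56912.16 − 47698.56)] = √[3586.2 × 9213.6] = 5748.2008
r = -4982.4 / 5748.2008 ≈ -0.8668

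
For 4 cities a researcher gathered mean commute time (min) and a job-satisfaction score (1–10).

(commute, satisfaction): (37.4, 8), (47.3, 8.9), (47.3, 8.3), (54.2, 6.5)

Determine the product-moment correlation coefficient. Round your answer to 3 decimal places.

n = 4, Σx = 186.2, Σy = 31.7, Σx² = 8810.98, Σy² = 254.35, Σxy = 1465.06
nΣxy − ΣxΣy = 5860.24 − 5902.54 = -42.3
nΣx² − (Σx)² = 35243.92 − 34670.44 = 573.48; nΣy² − (Σy)² = 1017.4 − 1004.89 = 12.51
r = -42.3 / √(573.48 × 12.51) = -42.3 / 84.7009 ≈ -0.499

-0.499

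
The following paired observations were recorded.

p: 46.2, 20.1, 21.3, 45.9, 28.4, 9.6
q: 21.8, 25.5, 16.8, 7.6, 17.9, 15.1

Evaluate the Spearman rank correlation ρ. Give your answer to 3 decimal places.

0.029

Rank p: 6, 2, 3, 5, 4, 1
Rank q: 5, 6, 3, 1, 4, 2
d = rank(p) − rank(q): 1, -4, 0, 4, 0, -1; Σd² = 34
ρ = 1 − 6Σd² / [n(n²−1)] = 1 − 6×34 / (6×35) = 1 − 204/210 ≈ 0.029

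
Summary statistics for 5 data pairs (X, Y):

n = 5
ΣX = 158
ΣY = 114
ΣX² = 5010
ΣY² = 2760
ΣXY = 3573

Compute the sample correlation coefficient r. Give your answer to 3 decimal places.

-0.559

r = (nΣXY − ΣXΣY) / √[(nΣX² − (ΣX)²)(nΣY² − (ΣY)²)]
Numerator: 5×3573 − 158×114 = -147
Denominator: √[(25050 − 24964)(13800 − 12996)] = √[86 × 804] = 262.9525
r = -147 / 262.9525 ≈ -0.559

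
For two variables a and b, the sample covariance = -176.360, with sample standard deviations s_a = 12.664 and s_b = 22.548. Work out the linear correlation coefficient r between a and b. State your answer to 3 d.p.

r = Cov(a,b) / (s_a · s_b) = -176.360 / (12.664 × 22.548)
  = -176.360 / 285.5479 ≈ -0.618

-0.618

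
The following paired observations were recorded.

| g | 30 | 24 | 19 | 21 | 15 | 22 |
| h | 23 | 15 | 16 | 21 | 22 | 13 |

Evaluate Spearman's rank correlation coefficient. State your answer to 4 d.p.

-0.0286

Rank g: 6, 5, 2, 3, 1, 4
Rank h: 6, 2, 3, 4, 5, 1
d = rank(g) − rank(h): 0, 3, -1, -1, -4, 3; Σd² = 36
ρ = 1 − 6Σd² / [n(n²−1)] = 1 − 6×36 / (6×35) = 1 − 216/210 ≈ -0.0286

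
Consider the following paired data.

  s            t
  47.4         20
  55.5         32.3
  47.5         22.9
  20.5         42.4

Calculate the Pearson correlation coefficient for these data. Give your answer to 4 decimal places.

-0.7030

n = 4, Σs = 170.9, Σt = 117.6, Σs² = 8003.51, Σt² = 3765.46, Σst = 4697.6
nΣst − ΣsΣt = 18790.4 − 20097.84 = -1307.44
nΣs² − (Σs)² = 32014.04 − 29206.81 = 2807.23; nΣt² − (Σt)² = 15061.84 − 13829.76 = 1232.08
r = -1307.44 / √(2807.23 × 1232.08) = -1307.44 / 1859.7666 ≈ -0.7030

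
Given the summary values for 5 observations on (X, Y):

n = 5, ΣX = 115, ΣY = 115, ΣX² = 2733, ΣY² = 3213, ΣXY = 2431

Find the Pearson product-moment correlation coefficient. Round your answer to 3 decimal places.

-0.957

r = (nΣXY − ΣXΣY) / √[(nΣX² − (ΣX)²)(nΣY² − (ΣY)²)]
Numerator: 5×2431 − 115×115 = -1070
Denominator: √[(13665 − 13225)(16065 − 13225)] = √[440 × 2840] = 1117.8551
r = -1070 / 1117.8551 ≈ -0.957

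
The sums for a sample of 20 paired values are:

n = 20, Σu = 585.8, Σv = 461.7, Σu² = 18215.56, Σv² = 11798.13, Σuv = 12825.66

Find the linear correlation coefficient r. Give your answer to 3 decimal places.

-0.635

r = (nΣuv − ΣuΣv) / √[(nΣu² − (Σu)²)(nΣv² − (Σv)²)]
Numerator: 20×12825.66 − 585.8×461.7 = -13950.66
Denominator: √[(364311.2 − 343161.64)(235962.6 − 213166.89)] = √[21149.56 × 22795.71] = 21957.2138
r = -13950.66 / 21957.2138 ≈ -0.635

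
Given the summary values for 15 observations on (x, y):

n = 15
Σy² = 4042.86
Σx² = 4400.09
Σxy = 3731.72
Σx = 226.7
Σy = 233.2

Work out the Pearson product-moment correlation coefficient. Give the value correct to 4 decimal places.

r = (nΣxy − ΣxΣy) / √[(nΣx² − (Σx)²)(nΣy² − (Σy)²)]
Numerator: 15×3731.72 − 226.7×233.2 = 3109.36
Denominator: √[(66001.35 − 51392.89)(60642.9 − 54382.24)] = √[14608.46 × 6260.66] = 9563.3990
r = 3109.36 / 9563.3990 ≈ 0.3251

0.3251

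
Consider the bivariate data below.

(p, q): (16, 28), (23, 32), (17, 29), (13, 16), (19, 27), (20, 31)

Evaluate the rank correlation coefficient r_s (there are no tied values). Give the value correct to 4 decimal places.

0.8286

Rank p: 2, 6, 3, 1, 4, 5
Rank q: 3, 6, 4, 1, 2, 5
d = rank(p) − rank(q): -1, 0, -1, 0, 2, 0; Σd² = 6
ρ = 1 − 6Σd² / [n(n²−1)] = 1 − 6×6 / (6×35) = 1 − 36/210 ≈ 0.8286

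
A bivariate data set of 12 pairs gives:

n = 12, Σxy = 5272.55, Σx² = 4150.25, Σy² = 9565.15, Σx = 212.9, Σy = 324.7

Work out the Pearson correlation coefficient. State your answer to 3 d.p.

-0.905

r = (nΣxy − ΣxΣy) / √[(nΣx² − (Σx)²)(nΣy² − (Σy)²)]
Numerator: 12×5272.55 − 212.9×324.7 = -5858.03
Denominator: √[(49803 − 45326.41)(114781.8 − 105430.09)] = √[4476.59 × 9351.71] = 6470.2219
r = -5858.03 / 6470.2219 ≈ -0.905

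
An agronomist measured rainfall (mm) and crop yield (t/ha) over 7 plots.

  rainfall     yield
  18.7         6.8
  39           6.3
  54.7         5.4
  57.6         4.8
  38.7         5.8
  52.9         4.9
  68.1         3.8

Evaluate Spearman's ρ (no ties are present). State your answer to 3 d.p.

Rank rainfall: 1, 3, 5, 6, 2, 4, 7
Rank yield: 7, 6, 4, 2, 5, 3, 1
d = rank(rainfall) − rank(yield): -6, -3, 1, 4, -3, 1, 6; Σd² = 108
ρ = 1 − 6Σd² / [n(n²−1)] = 1 − 6×108 / (7×48) = 1 − 648/336 ≈ -0.929

-0.929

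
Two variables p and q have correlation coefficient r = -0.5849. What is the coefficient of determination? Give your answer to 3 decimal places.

0.342

r² = (-0.5849)² = 0.342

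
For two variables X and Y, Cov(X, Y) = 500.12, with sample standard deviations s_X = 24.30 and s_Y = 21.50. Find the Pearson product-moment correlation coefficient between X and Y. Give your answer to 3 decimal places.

r = Cov(X,Y) / (s_X · s_Y) = 500.12 / (24.30 × 21.50)
  = 500.12 / 522.4500 ≈ 0.957

0.957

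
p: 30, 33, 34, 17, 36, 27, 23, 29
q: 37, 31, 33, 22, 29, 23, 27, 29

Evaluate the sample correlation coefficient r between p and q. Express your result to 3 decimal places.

n = 8, Σp = 229, Σq = 231, Σp² = 6829, Σq² = 6843, Σpq = 6756
nΣpq − ΣpΣq = 54048 − 52899 = 1149
nΣp² − (Σp)² = 54632 − 52441 = 2191; nΣq² − (Σq)² = 54744 − 53361 = 1383
r = 1149 / √(2191 × 1383) = 1149 / 1740.7335 ≈ 0.660

0.660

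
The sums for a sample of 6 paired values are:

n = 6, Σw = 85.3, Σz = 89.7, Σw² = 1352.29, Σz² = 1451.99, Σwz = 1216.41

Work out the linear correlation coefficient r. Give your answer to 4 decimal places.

r = (nΣwz − ΣwΣz) / √[(nΣw² − (Σw)²)(nΣz² − (Σz)²)]
Numerator: 6×1216.41 − 85.3×89.7 = -352.95
Denominator: √[(8113.74 − 7276.09)(8711.94 − 8046.09)] = √[837.65 × 665.85] = 746.8261
r = -352.95 / 746.8261 ≈ -0.4726

-0.4726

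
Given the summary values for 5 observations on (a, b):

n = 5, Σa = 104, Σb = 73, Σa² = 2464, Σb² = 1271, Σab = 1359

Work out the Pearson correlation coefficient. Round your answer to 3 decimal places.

-0.642

r = (nΣab − ΣaΣb) / √[(nΣa² − (Σa)²)(nΣb² − (Σb)²)]
Numerator: 5×1359 − 104×73 = -797
Denominator: √[(12320 − 10816)(6355 − 5329)] = √[1504 × 1026] = 1242.2174
r = -797 / 1242.2174 ≈ -0.642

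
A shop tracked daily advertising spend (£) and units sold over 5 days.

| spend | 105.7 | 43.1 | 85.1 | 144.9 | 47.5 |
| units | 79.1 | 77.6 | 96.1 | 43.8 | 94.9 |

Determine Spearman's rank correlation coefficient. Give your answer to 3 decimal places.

Rank spend: 4, 1, 3, 5, 2
Rank units: 3, 2, 5, 1, 4
d = rank(spend) − rank(units): 1, -1, -2, 4, -2; Σd² = 26
ρ = 1 − 6Σd² / [n(n²−1)] = 1 − 6×26 / (5×24) = 1 − 156/120 ≈ -0.300

-0.300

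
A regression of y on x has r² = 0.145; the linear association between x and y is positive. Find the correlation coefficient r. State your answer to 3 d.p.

0.381

|r| = √0.145 = 0.381
The association is positive, so r = 0.381.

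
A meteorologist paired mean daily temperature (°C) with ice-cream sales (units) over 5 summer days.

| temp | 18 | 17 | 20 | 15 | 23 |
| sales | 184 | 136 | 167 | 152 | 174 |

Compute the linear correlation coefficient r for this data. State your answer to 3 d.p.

n = 5, Σx = 93, Σy = 813, Σx² = 1767, Σy² = 133621, Σxy = 15246
nΣxy − ΣxΣy = 76230 − 75609 = 621
nΣx² − (Σx)² = 8835 − 8649 = 186; nΣy² − (Σy)² = 668105 − 660969 = 7136
r = 621 / √(186 × 7136) = 621 / 1152.0833 ≈ 0.539

0.539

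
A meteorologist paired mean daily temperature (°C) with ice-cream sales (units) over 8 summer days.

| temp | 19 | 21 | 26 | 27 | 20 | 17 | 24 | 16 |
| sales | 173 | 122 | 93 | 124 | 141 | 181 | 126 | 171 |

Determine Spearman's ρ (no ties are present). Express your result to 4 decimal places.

-0.8095

Rank temp: 3, 5, 7, 8, 4, 2, 6, 1
Rank sales: 7, 2, 1, 3, 5, 8, 4, 6
d = rank(temp) − rank(sales): -4, 3, 6, 5, -1, -6, 2, -5; Σd² = 152
ρ = 1 − 6Σd² / [n(n²−1)] = 1 − 6×152 / (8×63) = 1 − 912/504 ≈ -0.8095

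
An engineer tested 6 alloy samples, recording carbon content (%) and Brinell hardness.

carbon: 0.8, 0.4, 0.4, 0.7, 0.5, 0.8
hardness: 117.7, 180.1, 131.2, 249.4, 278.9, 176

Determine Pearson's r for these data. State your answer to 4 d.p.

-0.1068

n = 6, Σx = 3.6, Σy = 1133.3, Σx² = 2.34, Σy² = 234464.31, Σxy = 673.51
nΣxy − ΣxΣy = 4041.06 − 4079.88 = -38.82
nΣx² − (Σx)² = 14.04 − 12.96 = 1.08; nΣy² − (Σy)² = 1406785.86 − 1284368.89 = 122416.97
r = -38.82 / √(1.08 × 122416.97) = -38.82 / 363.6074 ≈ -0.1068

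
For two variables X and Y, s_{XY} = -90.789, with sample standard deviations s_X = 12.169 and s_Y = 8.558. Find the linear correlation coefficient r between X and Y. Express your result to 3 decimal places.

-0.872

r = Cov(X,Y) / (s_X · s_Y) = -90.789 / (12.169 × 8.558)
  = -90.789 / 104.1423 ≈ -0.872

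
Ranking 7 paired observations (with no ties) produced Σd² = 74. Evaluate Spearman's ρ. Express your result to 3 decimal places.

-0.321

ρ = 1 − 6Σd² / [n(n²−1)] = 1 − 6×74 / (7×48)
  = 1 − 444/336 = 1 − 1.3214 ≈ -0.321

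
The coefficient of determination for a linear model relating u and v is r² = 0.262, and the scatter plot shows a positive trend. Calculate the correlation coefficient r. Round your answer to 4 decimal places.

0.5119

|r| = √0.262 = 0.5119
The association is positive, so r = 0.5119.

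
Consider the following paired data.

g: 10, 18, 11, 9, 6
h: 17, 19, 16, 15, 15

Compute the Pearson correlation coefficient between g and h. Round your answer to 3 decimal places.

n = 5, Σg = 54, Σh = 82, Σg² = 662, Σh² = 1356, Σgh = 913
nΣgh − ΣgΣh = 4565 − 4428 = 137
nΣg² − (Σg)² = 3310 − 2916 = 394; nΣh² − (Σh)² = 6780 − 6724 = 56
r = 137 / √(394 × 56) = 137 / 148.5396 ≈ 0.922

0.922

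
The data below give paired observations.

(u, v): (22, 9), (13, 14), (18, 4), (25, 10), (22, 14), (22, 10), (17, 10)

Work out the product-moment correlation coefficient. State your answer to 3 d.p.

-0.119

n = 7, Σu = 139, Σv = 71, Σu² = 2859, Σv² = 789, Σuv = 1400
nΣuv − ΣuΣv = 9800 − 9869 = -69
nΣu² − (Σu)² = 20013 − 19321 = 692; nΣv² − (Σv)² = 5523 − 5041 = 482
r = -69 / √(692 × 482) = -69 / 577.5327 ≈ -0.119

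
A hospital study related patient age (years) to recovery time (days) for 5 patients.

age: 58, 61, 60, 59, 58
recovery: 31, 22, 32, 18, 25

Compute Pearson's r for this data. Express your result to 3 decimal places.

n = 5, Σx = 296, Σy = 128, Σx² = 17530, Σy² = 3418, Σxy = 7572
nΣxy − ΣxΣy = 37860 − 37888 = -28
nΣx² − (Σx)² = 87650 − 87616 = 34; nΣy² − (Σy)² = 17090 − 16384 = 706
r = -28 / √(34 × 706) = -28 / 154.9322 ≈ -0.181

-0.181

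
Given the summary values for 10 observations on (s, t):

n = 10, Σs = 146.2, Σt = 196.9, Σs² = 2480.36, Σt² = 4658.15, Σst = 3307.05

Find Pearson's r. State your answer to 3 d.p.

r = (nΣst − ΣsΣt) / √[(nΣs² − (Σs)²)(nΣt² − (Σt)²)]
Numerator: 10×3307.05 − 146.2×196.9 = 4283.72
Denominator: √[(24803.6 − 21374.44)(46581.5 − 38769.61)] = √[3429.16 × 7811.89] = 5175.7338
r = 4283.72 / 5175.7338 ≈ 0.828

0.828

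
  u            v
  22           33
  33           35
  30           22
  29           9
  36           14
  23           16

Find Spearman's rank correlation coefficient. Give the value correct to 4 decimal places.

-0.0857

Rank u: 1, 5, 4, 3, 6, 2
Rank v: 5, 6, 4, 1, 2, 3
d = rank(u) − rank(v): -4, -1, 0, 2, 4, -1; Σd² = 38
ρ = 1 − 6Σd² / [n(n²−1)] = 1 − 6×38 / (6×35) = 1 − 228/210 ≈ -0.0857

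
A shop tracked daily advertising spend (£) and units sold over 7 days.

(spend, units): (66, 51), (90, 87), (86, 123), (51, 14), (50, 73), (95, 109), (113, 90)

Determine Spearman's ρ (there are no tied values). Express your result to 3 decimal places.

Rank spend: 3, 5, 4, 2, 1, 6, 7
Rank units: 2, 4, 7, 1, 3, 6, 5
d = rank(spend) − rank(units): 1, 1, -3, 1, -2, 0, 2; Σd² = 20
ρ = 1 − 6Σd² / [n(n²−1)] = 1 − 6×20 / (7×48) = 1 − 120/336 ≈ 0.643

0.643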